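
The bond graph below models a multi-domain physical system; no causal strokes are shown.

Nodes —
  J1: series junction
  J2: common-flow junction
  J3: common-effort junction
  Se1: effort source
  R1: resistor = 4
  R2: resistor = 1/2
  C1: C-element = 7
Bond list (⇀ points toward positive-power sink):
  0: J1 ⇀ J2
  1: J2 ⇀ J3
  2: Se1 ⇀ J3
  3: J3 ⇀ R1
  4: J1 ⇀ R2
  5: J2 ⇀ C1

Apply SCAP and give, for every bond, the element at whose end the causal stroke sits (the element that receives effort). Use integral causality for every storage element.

bond 2 stroke at J3  (Se1: effort source, stroke at far end)
bond 1 stroke at J2  (J3 effort already set via bond 2)
bond 3 stroke at R1  (J3 effort already set via bond 2)
bond 5 stroke at J2  (C1 outputs effort q/C1)
bond 0 stroke at J1  (closing 1-jn rule on J2)
bond 4 stroke at R2  (only one flow-in slot at J1)

#0 |J1
#1 |J2
#2 |J3
#3 |R1
#4 |R2
#5 |J2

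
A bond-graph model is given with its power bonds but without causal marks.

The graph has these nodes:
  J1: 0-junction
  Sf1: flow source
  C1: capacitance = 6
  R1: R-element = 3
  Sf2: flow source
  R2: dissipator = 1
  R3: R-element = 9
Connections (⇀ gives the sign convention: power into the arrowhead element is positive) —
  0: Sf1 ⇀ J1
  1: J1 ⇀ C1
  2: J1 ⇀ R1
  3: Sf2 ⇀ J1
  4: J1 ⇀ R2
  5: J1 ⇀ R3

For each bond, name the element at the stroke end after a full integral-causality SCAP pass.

β0 →Sf1  (Sf1: flow source, stroke at near end)
β3 →Sf2  (source Sf2 imposes f)
β1 →J1  (C1: C, integral causality)
β2 →R1  (J1 effort already set via bond 1)
β4 →R2  (J1 effort already set via bond 1)
β5 →R3  (J1: bond 1 brought effort, rest push out)

#0 stroke→Sf1
#1 stroke→J1
#2 stroke→R1
#3 stroke→Sf2
#4 stroke→R2
#5 stroke→R3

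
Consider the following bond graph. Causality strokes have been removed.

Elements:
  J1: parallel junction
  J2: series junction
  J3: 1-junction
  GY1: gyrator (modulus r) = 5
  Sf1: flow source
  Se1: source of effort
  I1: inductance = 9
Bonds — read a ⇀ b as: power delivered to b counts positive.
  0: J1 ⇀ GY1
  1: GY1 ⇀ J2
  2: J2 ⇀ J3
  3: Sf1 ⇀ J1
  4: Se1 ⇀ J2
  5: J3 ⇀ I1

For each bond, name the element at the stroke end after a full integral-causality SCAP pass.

b3 stroke at Sf1  (Sf1 (Sf) sets flow on bond)
b4 stroke at J2  (Se1 (Se) sets effort on bond)
b0 stroke at J1  (J1: last free bond brings effort in)
b1 stroke at J2  (GY1: gyrator matches bond 0)
b2 stroke at J3  (only one flow-in slot at J2)
b5 stroke at I1  (J3 needs exactly one f-in)

#0 stroke at J1
#1 stroke at J2
#2 stroke at J3
#3 stroke at Sf1
#4 stroke at J2
#5 stroke at I1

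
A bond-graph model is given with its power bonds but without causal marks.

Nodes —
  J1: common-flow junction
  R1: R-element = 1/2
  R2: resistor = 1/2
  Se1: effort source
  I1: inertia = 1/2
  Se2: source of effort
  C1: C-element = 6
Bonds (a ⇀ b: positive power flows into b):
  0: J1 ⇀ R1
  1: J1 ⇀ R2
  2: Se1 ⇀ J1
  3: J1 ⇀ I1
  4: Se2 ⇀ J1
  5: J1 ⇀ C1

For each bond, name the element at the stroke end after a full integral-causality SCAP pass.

bond 2 stroke→J1  (source Se1 imposes e)
bond 4 stroke→J1  (Se2 fixes effort; stroke away)
bond 3 stroke→I1  (I1 integral (f out))
bond 0 stroke→J1  (1-jn J1 has f-setter on 3)
bond 1 stroke→J1  (J1: bond 3 brought flow, rest push out)
bond 5 stroke→J1  (1-jn J1 has f-setter on 3)

b0 →J1
b1 →J1
b2 →J1
b3 →I1
b4 →J1
b5 →J1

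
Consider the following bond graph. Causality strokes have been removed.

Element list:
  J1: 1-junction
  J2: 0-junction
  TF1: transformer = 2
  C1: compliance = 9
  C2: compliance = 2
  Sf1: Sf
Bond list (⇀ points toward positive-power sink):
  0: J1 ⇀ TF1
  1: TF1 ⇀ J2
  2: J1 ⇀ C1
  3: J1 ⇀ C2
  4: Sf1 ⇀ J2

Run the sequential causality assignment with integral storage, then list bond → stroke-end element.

bond 4 →Sf1  (source Sf1 imposes f)
bond 1 →J2  (J2: last free bond brings effort in)
bond 0 →TF1  (TF TF1: opposite of bond 1)
bond 2 →J1  (1-jn J1 has f-setter on 0)
bond 3 →J1  (common-f at J1 fixed by 0)

b0 stroke at TF1
b1 stroke at J2
b2 stroke at J1
b3 stroke at J1
b4 stroke at Sf1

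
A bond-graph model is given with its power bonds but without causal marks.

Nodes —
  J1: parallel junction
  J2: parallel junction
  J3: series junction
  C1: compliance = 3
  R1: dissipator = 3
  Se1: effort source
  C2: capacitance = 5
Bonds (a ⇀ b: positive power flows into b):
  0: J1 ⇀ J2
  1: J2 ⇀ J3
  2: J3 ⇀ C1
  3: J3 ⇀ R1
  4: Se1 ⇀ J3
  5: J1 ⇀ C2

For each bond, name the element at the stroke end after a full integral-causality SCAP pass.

#4 |J3  (Se1 (Se) sets effort on bond)
#2 |J3  (C1: C, integral causality)
#5 |J1  (prefer integral on C2)
#0 |J2  (J1: bond 5 brought effort, rest push out)
#1 |J3  (J2 effort already set via bond 0)
#3 |R1  (closing 1-jn rule on J3)

bond 0 |J2
bond 1 |J3
bond 2 |J3
bond 3 |R1
bond 4 |J3
bond 5 |J1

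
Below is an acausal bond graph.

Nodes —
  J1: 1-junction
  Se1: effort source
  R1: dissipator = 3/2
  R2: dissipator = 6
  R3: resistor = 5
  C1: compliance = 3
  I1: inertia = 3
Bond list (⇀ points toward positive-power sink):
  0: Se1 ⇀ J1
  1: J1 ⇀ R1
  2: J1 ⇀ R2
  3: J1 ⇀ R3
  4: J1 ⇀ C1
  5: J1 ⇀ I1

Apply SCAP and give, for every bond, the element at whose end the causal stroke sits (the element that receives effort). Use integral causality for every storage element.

#0 stroke→J1  (Se1 fixes effort; stroke away)
#4 stroke→J1  (C1 outputs effort q/C1)
#5 stroke→I1  (I1: I, integral causality)
#1 stroke→J1  (1-jn J1 has f-setter on 5)
#2 stroke→J1  (common-f at J1 fixed by 5)
#3 stroke→J1  (1-jn J1 has f-setter on 5)

bond 0 stroke at J1
bond 1 stroke at J1
bond 2 stroke at J1
bond 3 stroke at J1
bond 4 stroke at J1
bond 5 stroke at I1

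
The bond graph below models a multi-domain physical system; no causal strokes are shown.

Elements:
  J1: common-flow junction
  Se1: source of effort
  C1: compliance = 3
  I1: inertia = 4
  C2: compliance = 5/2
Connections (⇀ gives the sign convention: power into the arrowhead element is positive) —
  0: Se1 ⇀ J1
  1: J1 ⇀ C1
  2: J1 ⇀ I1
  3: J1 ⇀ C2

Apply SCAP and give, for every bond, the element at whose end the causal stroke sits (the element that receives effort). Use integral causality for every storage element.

#0 |J1  (source Se1 imposes e)
#1 |J1  (prefer integral on C1)
#2 |I1  (I1 integral (f out))
#3 |J1  (J1: bond 2 brought flow, rest push out)

β0 →J1
β1 →J1
β2 →I1
β3 →J1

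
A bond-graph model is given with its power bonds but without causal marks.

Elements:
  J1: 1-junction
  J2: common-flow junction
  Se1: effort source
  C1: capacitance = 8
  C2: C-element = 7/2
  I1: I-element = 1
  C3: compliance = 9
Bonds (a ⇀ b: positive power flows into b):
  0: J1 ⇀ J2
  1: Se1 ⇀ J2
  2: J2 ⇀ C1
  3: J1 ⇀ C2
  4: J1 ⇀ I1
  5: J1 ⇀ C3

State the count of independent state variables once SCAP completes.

bond 1 stroke→J2  (source Se1 imposes e)
bond 2 stroke→J2  (C1 outputs effort q/C1)
bond 0 stroke→J1  (J2: last free bond brings flow in)
bond 3 stroke→J1  (C2 outputs effort q/C2)
bond 4 stroke→I1  (I1: I, integral causality)
bond 5 stroke→J1  (J1 flow already set via bond 4)

4  (C1, C2, C3, I1 all integral)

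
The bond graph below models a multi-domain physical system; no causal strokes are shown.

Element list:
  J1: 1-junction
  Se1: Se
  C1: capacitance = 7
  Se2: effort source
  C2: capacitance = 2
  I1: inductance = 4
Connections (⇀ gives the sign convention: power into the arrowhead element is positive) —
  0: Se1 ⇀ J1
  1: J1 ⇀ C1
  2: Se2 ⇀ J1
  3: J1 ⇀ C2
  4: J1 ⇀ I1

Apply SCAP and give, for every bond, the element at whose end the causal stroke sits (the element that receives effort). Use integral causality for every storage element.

#0 stroke at J1  (Se1 fixes effort; stroke away)
#2 stroke at J1  (source Se2 imposes e)
#1 stroke at J1  (C1 outputs effort q/C1)
#3 stroke at J1  (C2 integral (e out))
#4 stroke at I1  (J1: last free bond brings flow in)

bond 0 stroke→J1
bond 1 stroke→J1
bond 2 stroke→J1
bond 3 stroke→J1
bond 4 stroke→I1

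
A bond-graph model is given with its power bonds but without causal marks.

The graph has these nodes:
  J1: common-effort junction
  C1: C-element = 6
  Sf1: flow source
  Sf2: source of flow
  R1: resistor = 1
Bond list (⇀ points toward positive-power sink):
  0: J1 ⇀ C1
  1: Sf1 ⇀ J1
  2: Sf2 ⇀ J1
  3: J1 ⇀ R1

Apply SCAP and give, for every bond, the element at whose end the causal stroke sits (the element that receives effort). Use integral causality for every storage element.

b0 stroke→J1
b1 stroke→Sf1
b2 stroke→Sf2
b3 stroke→R1

#1 stroke→Sf1  (Sf1: flow source, stroke at near end)
#2 stroke→Sf2  (Sf2: flow source, stroke at near end)
#0 stroke→J1  (C1: C, integral causality)
#3 stroke→R1  (0-jn J1 has e-setter on 0)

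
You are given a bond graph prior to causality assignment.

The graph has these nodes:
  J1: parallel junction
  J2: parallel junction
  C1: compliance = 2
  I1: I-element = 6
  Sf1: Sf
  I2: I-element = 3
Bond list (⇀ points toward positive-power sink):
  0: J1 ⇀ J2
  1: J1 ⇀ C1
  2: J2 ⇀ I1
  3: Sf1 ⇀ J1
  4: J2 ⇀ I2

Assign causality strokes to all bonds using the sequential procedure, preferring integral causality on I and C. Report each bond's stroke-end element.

#0 →J2
#1 →J1
#2 →I1
#3 →Sf1
#4 →I2

b3 →Sf1  (source Sf1 imposes f)
b1 →J1  (C1 integral (e out))
b0 →J2  (0-jn J1 has e-setter on 1)
b2 →I1  (common-e at J2 fixed by 0)
b4 →I2  (J2 effort already set via bond 0)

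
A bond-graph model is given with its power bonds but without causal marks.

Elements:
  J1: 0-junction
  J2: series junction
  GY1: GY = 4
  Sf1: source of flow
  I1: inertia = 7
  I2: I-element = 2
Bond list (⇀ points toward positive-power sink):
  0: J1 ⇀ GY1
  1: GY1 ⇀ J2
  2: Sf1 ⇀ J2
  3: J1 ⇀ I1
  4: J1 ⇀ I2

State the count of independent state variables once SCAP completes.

b2 stroke at Sf1  (Sf1: flow source, stroke at near end)
b1 stroke at J2  (J2: bond 2 brought flow, rest push out)
b0 stroke at J1  (through GY1, causality inverts; strokes same side of GY1)
b3 stroke at I1  (J1 effort already set via bond 0)
b4 stroke at I2  (J1: bond 0 brought effort, rest push out)

2  (I1, I2 all integral)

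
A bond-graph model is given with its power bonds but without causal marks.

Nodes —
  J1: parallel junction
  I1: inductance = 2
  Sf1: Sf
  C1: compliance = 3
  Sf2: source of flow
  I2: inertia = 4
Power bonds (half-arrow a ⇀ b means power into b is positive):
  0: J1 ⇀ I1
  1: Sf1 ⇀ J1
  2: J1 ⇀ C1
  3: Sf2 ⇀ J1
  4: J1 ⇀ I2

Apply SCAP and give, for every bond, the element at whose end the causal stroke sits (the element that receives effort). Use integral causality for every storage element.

β0 stroke→I1
β1 stroke→Sf1
β2 stroke→J1
β3 stroke→Sf2
β4 stroke→I2

bond 1 stroke→Sf1  (Sf1 (Sf) sets flow on bond)
bond 3 stroke→Sf2  (Sf2 (Sf) sets flow on bond)
bond 0 stroke→I1  (prefer integral on I1)
bond 2 stroke→J1  (C1 outputs effort q/C1)
bond 4 stroke→I2  (common-e at J1 fixed by 2)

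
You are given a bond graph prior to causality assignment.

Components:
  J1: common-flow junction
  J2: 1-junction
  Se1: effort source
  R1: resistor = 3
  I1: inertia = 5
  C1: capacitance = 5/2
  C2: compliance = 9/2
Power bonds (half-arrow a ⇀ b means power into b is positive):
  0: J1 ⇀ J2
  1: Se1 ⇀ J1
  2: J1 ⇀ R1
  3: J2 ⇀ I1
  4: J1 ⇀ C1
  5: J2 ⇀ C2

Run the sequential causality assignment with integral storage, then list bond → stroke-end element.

β0 stroke→J2
β1 stroke→J1
β2 stroke→J1
β3 stroke→I1
β4 stroke→J1
β5 stroke→J2

b1 →J1  (Se1 (Se) sets effort on bond)
b3 →I1  (I1 integral (f out))
b0 →J2  (1-jn J2 has f-setter on 3)
b5 →J2  (J2 flow already set via bond 3)
b2 →J1  (common-f at J1 fixed by 0)
b4 →J1  (J1: bond 0 brought flow, rest push out)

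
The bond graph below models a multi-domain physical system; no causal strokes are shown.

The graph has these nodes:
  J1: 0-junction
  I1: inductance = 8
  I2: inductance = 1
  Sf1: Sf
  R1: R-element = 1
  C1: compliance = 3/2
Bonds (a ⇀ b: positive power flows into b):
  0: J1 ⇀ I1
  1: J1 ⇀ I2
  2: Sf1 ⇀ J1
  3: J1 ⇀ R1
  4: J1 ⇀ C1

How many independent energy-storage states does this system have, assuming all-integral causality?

b2 stroke→Sf1  (Sf1 (Sf) sets flow on bond)
b0 stroke→I1  (I1 integral (f out))
b1 stroke→I2  (I2 integral (f out))
b4 stroke→J1  (prefer integral on C1)
b3 stroke→R1  (J1: bond 4 brought effort, rest push out)

3  (C1, I1, I2 all integral)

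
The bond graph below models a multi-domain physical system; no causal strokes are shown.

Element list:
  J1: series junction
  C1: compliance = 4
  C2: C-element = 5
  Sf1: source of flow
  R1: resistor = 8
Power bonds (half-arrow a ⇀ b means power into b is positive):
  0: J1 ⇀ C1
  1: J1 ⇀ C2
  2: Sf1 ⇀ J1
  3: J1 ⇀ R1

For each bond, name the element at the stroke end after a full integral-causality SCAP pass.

β2 stroke→Sf1  (Sf1: flow source, stroke at near end)
β0 stroke→J1  (J1: bond 2 brought flow, rest push out)
β1 stroke→J1  (J1 flow already set via bond 2)
β3 stroke→J1  (1-jn J1 has f-setter on 2)

b0 |J1
b1 |J1
b2 |Sf1
b3 |J1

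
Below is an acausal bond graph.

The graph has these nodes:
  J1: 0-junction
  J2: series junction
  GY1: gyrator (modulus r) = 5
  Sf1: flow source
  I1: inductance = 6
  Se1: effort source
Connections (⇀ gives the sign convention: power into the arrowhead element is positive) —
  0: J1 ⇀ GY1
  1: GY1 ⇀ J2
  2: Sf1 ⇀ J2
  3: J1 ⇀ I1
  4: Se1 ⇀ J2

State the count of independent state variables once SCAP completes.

#2 stroke at Sf1  (Sf1 fixes flow; stroke at Sf1)
#4 stroke at J2  (Se1 (Se) sets effort on bond)
#1 stroke at J2  (common-f at J2 fixed by 2)
#0 stroke at J1  (through GY1, causality inverts; strokes same side of GY1)
#3 stroke at I1  (0-jn J1 has e-setter on 0)

1  (I1 all integral)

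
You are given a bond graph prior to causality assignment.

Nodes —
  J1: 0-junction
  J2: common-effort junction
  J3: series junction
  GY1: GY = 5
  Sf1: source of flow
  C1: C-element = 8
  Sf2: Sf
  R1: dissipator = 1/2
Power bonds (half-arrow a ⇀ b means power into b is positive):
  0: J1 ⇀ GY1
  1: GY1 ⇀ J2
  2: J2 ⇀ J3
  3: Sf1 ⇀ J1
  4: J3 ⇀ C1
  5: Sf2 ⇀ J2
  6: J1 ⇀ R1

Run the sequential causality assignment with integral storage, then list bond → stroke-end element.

β0 →GY1
β1 →GY1
β2 →J2
β3 →Sf1
β4 →J3
β5 →Sf2
β6 →J1

b3 stroke→Sf1  (source Sf1 imposes f)
b5 stroke→Sf2  (Sf2 fixes flow; stroke at Sf2)
b4 stroke→J3  (prefer integral on C1)
b2 stroke→J2  (J3: last free bond brings flow in)
b1 stroke→GY1  (0-jn J2 has e-setter on 2)
b0 stroke→GY1  (GY1 both-in/both-out from 1)
b6 stroke→J1  (J1 needs exactly one e-in)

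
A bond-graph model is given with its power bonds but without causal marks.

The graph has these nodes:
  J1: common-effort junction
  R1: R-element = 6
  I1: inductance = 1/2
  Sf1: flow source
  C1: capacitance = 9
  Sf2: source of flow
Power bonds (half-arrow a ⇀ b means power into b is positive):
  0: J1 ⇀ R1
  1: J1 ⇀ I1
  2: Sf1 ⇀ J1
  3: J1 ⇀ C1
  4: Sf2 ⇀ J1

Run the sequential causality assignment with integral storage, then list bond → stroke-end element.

b0 stroke→R1
b1 stroke→I1
b2 stroke→Sf1
b3 stroke→J1
b4 stroke→Sf2

β2 stroke→Sf1  (Sf1 (Sf) sets flow on bond)
β4 stroke→Sf2  (Sf2 (Sf) sets flow on bond)
β1 stroke→I1  (prefer integral on I1)
β3 stroke→J1  (prefer integral on C1)
β0 stroke→R1  (0-jn J1 has e-setter on 3)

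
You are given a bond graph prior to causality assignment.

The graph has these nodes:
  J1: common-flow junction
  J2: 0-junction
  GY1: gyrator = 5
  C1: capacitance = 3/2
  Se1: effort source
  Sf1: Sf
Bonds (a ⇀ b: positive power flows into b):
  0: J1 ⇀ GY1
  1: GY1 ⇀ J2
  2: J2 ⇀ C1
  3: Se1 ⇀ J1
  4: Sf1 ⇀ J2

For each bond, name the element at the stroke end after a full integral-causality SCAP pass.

bond 0 →GY1
bond 1 →GY1
bond 2 →J2
bond 3 →J1
bond 4 →Sf1

#3 |J1  (Se1: effort source, stroke at far end)
#4 |Sf1  (source Sf1 imposes f)
#0 |GY1  (only one flow-in slot at J1)
#1 |GY1  (GY GY1: same side as bond 0)
#2 |J2  (only one effort-in slot at J2)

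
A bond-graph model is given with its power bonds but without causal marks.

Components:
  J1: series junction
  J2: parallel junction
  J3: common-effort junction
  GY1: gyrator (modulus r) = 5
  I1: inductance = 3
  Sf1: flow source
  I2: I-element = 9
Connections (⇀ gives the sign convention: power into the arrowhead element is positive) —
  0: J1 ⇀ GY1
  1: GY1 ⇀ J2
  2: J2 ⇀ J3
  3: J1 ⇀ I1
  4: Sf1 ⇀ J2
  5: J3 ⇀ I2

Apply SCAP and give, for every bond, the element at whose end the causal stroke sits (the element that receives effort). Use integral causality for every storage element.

#0 stroke→J1
#1 stroke→J2
#2 stroke→J3
#3 stroke→I1
#4 stroke→Sf1
#5 stroke→I2

#4 stroke at Sf1  (Sf1 fixes flow; stroke at Sf1)
#3 stroke at I1  (I1 integral (f out))
#0 stroke at J1  (common-f at J1 fixed by 3)
#1 stroke at J2  (GY GY1: same side as bond 0)
#2 stroke at J3  (J2 effort already set via bond 1)
#5 stroke at I2  (J3 effort already set via bond 2)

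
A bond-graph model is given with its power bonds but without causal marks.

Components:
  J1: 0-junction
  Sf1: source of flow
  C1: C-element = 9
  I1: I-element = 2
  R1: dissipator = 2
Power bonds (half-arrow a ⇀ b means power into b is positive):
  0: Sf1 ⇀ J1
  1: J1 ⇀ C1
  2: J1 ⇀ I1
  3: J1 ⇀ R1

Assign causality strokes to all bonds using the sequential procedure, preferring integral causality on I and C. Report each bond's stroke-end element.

b0 |Sf1
b1 |J1
b2 |I1
b3 |R1

bond 0 stroke→Sf1  (Sf1: flow source, stroke at near end)
bond 1 stroke→J1  (C1 integral (e out))
bond 2 stroke→I1  (common-e at J1 fixed by 1)
bond 3 stroke→R1  (J1: bond 1 brought effort, rest push out)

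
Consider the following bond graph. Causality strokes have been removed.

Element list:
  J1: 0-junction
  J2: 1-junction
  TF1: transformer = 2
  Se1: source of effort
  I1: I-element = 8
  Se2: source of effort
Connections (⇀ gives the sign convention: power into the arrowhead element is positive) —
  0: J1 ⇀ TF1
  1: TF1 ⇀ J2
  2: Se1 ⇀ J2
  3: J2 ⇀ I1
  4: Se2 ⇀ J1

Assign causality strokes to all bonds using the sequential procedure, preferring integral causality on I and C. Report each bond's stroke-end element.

b0 |TF1
b1 |J2
b2 |J2
b3 |I1
b4 |J1

bond 2 →J2  (Se1: effort source, stroke at far end)
bond 4 →J1  (source Se2 imposes e)
bond 0 →TF1  (0-jn J1 has e-setter on 4)
bond 1 →J2  (through TF1, causality passes straight; one stroke at TF1)
bond 3 →I1  (J2: last free bond brings flow in)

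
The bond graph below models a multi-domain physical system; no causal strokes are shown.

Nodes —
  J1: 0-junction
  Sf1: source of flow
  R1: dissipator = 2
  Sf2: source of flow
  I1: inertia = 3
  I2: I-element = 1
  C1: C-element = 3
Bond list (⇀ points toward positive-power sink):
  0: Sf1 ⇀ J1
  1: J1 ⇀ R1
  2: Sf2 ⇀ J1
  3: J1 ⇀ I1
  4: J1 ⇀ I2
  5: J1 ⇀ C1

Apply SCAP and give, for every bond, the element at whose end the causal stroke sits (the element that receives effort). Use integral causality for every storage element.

b0 stroke at Sf1
b1 stroke at R1
b2 stroke at Sf2
b3 stroke at I1
b4 stroke at I2
b5 stroke at J1

bond 0 stroke at Sf1  (Sf1 (Sf) sets flow on bond)
bond 2 stroke at Sf2  (Sf2 (Sf) sets flow on bond)
bond 3 stroke at I1  (I1 outputs flow p/I1)
bond 4 stroke at I2  (prefer integral on I2)
bond 5 stroke at J1  (C1 integral (e out))
bond 1 stroke at R1  (common-e at J1 fixed by 5)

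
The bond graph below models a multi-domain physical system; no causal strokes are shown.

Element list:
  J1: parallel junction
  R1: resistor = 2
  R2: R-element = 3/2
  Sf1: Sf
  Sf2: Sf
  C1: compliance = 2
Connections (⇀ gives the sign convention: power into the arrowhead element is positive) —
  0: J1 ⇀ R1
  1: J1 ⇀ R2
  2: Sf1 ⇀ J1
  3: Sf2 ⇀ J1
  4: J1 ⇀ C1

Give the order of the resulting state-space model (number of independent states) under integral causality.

b2 stroke at Sf1  (Sf1: flow source, stroke at near end)
b3 stroke at Sf2  (source Sf2 imposes f)
b4 stroke at J1  (C1 integral (e out))
b0 stroke at R1  (J1 effort already set via bond 4)
b1 stroke at R2  (J1 effort already set via bond 4)

1  (C1 all integral)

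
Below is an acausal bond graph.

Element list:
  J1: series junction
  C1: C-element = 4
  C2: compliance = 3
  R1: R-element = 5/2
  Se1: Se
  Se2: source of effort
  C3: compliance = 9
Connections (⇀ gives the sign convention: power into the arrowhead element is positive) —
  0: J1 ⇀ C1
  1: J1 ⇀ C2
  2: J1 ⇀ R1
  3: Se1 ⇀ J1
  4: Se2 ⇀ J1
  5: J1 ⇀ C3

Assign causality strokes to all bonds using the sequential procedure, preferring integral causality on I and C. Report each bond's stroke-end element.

#3 stroke at J1  (Se1 fixes effort; stroke away)
#4 stroke at J1  (Se2 fixes effort; stroke away)
#0 stroke at J1  (C1 integral (e out))
#1 stroke at J1  (C2 integral (e out))
#5 stroke at J1  (C3: C, integral causality)
#2 stroke at R1  (J1 needs exactly one f-in)

#0 stroke→J1
#1 stroke→J1
#2 stroke→R1
#3 stroke→J1
#4 stroke→J1
#5 stroke→J1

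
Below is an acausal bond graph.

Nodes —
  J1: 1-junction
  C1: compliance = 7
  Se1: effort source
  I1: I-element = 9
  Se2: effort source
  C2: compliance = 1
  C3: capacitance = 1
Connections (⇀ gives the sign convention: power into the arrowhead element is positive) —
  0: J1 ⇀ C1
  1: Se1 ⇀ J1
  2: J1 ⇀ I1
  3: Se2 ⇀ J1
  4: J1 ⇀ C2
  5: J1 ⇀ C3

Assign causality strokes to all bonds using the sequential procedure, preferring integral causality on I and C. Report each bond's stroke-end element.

b0 →J1
b1 →J1
b2 →I1
b3 →J1
b4 →J1
b5 →J1

#1 |J1  (Se1 fixes effort; stroke away)
#3 |J1  (Se2: effort source, stroke at far end)
#0 |J1  (C1: C, integral causality)
#2 |I1  (prefer integral on I1)
#4 |J1  (J1 flow already set via bond 2)
#5 |J1  (J1 flow already set via bond 2)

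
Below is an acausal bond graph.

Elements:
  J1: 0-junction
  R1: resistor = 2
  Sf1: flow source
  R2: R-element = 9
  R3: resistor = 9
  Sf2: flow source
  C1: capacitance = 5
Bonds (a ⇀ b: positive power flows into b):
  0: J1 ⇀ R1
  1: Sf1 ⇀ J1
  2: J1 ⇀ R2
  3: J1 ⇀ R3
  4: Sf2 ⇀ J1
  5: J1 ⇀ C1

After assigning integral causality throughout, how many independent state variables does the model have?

1  (C1 all integral)

bond 1 →Sf1  (source Sf1 imposes f)
bond 4 →Sf2  (Sf2: flow source, stroke at near end)
bond 5 →J1  (prefer integral on C1)
bond 0 →R1  (J1 effort already set via bond 5)
bond 2 →R2  (0-jn J1 has e-setter on 5)
bond 3 →R3  (J1 effort already set via bond 5)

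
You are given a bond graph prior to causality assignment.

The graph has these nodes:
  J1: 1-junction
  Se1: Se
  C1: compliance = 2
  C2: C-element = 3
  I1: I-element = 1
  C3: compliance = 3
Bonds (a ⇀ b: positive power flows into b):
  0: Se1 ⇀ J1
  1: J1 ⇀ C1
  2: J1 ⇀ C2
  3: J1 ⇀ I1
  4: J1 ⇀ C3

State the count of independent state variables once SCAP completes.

bond 0 |J1  (Se1: effort source, stroke at far end)
bond 1 |J1  (C1 outputs effort q/C1)
bond 2 |J1  (C2 integral (e out))
bond 3 |I1  (I1 outputs flow p/I1)
bond 4 |J1  (J1: bond 3 brought flow, rest push out)

4  (C1, C2, C3, I1 all integral)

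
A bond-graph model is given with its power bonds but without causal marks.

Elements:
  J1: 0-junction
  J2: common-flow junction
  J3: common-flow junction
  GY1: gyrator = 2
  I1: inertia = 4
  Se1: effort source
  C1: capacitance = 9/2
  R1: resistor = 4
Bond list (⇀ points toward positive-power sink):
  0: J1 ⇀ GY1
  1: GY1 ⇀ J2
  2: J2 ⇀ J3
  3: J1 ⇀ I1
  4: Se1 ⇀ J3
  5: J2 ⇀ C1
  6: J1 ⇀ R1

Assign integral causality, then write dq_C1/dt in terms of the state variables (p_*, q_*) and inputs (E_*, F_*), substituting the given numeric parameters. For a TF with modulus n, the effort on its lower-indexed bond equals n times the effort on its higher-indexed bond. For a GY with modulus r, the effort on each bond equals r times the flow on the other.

dq_C1/dt = E_Se1 - p_I1/2 - 2*q_C1/9

β4 stroke at J3  (Se1: effort source, stroke at far end)
β2 stroke at J2  (closing 1-jn rule on J3)
β3 stroke at I1  (I1 integral (f out))
β5 stroke at J2  (C1 integral (e out))
β1 stroke at GY1  (only one flow-in slot at J2)
β0 stroke at GY1  (GY1: gyrator matches bond 1)
β6 stroke at J1  (J1 needs exactly one e-in)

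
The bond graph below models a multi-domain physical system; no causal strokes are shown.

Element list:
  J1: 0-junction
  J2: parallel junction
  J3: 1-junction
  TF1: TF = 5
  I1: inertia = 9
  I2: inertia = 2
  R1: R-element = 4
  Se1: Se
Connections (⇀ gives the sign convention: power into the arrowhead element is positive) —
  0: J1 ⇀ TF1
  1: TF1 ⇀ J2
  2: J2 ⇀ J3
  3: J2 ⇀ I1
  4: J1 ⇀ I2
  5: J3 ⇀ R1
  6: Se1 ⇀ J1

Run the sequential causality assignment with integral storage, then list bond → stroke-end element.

#0 |TF1
#1 |J2
#2 |J3
#3 |I1
#4 |I2
#5 |R1
#6 |J1

#6 stroke at J1  (Se1: effort source, stroke at far end)
#0 stroke at TF1  (J1: bond 6 brought effort, rest push out)
#4 stroke at I2  (J1: bond 6 brought effort, rest push out)
#1 stroke at J2  (TF TF1: opposite of bond 0)
#2 stroke at J3  (J2: bond 1 brought effort, rest push out)
#3 stroke at I1  (common-e at J2 fixed by 1)
#5 stroke at R1  (only one flow-in slot at J3)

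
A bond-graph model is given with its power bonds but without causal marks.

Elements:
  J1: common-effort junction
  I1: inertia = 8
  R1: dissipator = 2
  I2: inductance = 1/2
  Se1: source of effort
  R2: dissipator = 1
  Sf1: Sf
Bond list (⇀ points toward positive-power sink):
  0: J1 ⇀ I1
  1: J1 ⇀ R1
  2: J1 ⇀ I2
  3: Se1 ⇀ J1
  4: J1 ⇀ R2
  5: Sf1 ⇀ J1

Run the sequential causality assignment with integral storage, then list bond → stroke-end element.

β3 →J1  (Se1 (Se) sets effort on bond)
β5 →Sf1  (Sf1 fixes flow; stroke at Sf1)
β0 →I1  (J1 effort already set via bond 3)
β1 →R1  (J1: bond 3 brought effort, rest push out)
β2 →I2  (J1 effort already set via bond 3)
β4 →R2  (0-jn J1 has e-setter on 3)

β0 →I1
β1 →R1
β2 →I2
β3 →J1
β4 →R2
β5 →Sf1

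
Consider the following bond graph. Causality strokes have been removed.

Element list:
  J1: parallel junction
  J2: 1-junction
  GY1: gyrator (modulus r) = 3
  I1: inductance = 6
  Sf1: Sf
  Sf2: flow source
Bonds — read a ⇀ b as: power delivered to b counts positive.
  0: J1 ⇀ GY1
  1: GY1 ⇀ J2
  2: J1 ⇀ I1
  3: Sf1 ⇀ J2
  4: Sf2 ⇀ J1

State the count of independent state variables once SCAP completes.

1  (I1 all integral)

β3 →Sf1  (Sf1: flow source, stroke at near end)
β4 →Sf2  (Sf2 (Sf) sets flow on bond)
β1 →J2  (common-f at J2 fixed by 3)
β0 →J1  (through GY1, causality inverts; strokes same side of GY1)
β2 →I1  (0-jn J1 has e-setter on 0)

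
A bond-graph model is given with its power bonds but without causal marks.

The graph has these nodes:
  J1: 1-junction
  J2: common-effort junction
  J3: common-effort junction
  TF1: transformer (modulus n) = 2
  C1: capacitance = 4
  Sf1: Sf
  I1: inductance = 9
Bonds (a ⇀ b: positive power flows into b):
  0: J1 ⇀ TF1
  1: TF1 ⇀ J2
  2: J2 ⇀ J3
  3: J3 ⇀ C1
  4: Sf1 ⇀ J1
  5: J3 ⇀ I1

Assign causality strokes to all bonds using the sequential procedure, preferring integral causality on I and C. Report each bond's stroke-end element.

b4 stroke→Sf1  (Sf1: flow source, stroke at near end)
b0 stroke→J1  (common-f at J1 fixed by 4)
b1 stroke→TF1  (TF1: transformer flips bond 0)
b2 stroke→J2  (only one effort-in slot at J2)
b3 stroke→J3  (C1 integral (e out))
b5 stroke→I1  (0-jn J3 has e-setter on 3)

b0 stroke→J1
b1 stroke→TF1
b2 stroke→J2
b3 stroke→J3
b4 stroke→Sf1
b5 stroke→I1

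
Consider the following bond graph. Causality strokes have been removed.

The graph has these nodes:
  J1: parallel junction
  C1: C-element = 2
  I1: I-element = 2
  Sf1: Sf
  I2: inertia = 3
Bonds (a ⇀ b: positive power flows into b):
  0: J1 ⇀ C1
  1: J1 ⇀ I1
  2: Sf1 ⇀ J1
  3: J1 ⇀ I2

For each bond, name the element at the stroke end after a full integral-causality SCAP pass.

#2 stroke at Sf1  (Sf1 (Sf) sets flow on bond)
#0 stroke at J1  (C1: C, integral causality)
#1 stroke at I1  (common-e at J1 fixed by 0)
#3 stroke at I2  (0-jn J1 has e-setter on 0)

β0 |J1
β1 |I1
β2 |Sf1
β3 |I2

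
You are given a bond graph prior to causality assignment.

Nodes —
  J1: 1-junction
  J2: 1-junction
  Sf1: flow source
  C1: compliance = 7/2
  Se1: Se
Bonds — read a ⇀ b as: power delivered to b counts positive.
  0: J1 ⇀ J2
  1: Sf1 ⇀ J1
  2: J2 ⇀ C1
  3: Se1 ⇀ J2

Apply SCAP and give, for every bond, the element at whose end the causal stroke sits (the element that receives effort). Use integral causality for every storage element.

b0 |J1
b1 |Sf1
b2 |J2
b3 |J2

β1 |Sf1  (source Sf1 imposes f)
β3 |J2  (source Se1 imposes e)
β0 |J1  (J1: bond 1 brought flow, rest push out)
β2 |J2  (J2: bond 0 brought flow, rest push out)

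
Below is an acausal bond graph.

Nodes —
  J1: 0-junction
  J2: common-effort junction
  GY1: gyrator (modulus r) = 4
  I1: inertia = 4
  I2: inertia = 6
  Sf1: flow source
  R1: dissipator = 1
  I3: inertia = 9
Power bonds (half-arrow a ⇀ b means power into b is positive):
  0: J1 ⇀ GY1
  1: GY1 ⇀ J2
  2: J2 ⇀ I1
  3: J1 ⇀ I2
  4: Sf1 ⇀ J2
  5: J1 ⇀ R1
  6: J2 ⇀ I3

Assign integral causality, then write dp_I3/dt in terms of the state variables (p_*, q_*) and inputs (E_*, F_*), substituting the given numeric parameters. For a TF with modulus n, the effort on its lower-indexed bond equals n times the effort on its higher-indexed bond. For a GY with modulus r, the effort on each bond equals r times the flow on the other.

bond 4 stroke→Sf1  (Sf1 fixes flow; stroke at Sf1)
bond 2 stroke→I1  (I1 integral (f out))
bond 3 stroke→I2  (I2 integral (f out))
bond 6 stroke→I3  (I3 outputs flow p/I3)
bond 1 stroke→J2  (J2 needs exactly one e-in)
bond 0 stroke→J1  (GY1: gyrator matches bond 1)
bond 5 stroke→R1  (0-jn J1 has e-setter on 0)

dp_I3/dt = 16*F_Sf1 - 4*p_I1 - 2*p_I2/3 - 16*p_I3/9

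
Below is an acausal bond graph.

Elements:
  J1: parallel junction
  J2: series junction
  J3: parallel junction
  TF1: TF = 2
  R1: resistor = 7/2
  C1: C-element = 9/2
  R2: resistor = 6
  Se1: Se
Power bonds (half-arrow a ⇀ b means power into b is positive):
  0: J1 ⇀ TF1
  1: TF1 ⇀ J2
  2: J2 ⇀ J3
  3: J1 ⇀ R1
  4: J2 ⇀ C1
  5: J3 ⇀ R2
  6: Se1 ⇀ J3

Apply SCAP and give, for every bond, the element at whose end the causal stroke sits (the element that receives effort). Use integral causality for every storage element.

b0 |J1
b1 |TF1
b2 |J2
b3 |R1
b4 |J2
b5 |R2
b6 |J3

#6 |J3  (Se1 (Se) sets effort on bond)
#2 |J2  (common-e at J3 fixed by 6)
#5 |R2  (J3 effort already set via bond 6)
#4 |J2  (C1: C, integral causality)
#1 |TF1  (J2: last free bond brings flow in)
#0 |J1  (TF TF1: opposite of bond 1)
#3 |R1  (J1: bond 0 brought effort, rest push out)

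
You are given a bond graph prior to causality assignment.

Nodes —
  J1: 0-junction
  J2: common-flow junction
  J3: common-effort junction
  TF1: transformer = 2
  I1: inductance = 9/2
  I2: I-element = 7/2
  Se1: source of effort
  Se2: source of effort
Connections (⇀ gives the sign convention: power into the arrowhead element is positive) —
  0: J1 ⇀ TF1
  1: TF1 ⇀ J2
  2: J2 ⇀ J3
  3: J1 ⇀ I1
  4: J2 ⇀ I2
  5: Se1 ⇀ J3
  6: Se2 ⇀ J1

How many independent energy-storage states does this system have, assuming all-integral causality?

2  (I1, I2 all integral)

β5 stroke→J3  (Se1 fixes effort; stroke away)
β6 stroke→J1  (Se2: effort source, stroke at far end)
β0 stroke→TF1  (0-jn J1 has e-setter on 6)
β3 stroke→I1  (J1 effort already set via bond 6)
β2 stroke→J2  (J3 effort already set via bond 5)
β1 stroke→J2  (TF1: transformer flips bond 0)
β4 stroke→I2  (J2 needs exactly one f-in)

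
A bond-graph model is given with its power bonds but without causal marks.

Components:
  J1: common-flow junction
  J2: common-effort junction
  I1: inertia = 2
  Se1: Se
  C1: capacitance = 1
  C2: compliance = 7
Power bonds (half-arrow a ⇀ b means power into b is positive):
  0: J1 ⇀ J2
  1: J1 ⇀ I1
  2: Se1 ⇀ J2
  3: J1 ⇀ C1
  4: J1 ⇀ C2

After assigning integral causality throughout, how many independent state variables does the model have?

b2 |J2  (Se1 (Se) sets effort on bond)
b0 |J1  (0-jn J2 has e-setter on 2)
b1 |I1  (prefer integral on I1)
b3 |J1  (J1: bond 1 brought flow, rest push out)
b4 |J1  (J1: bond 1 brought flow, rest push out)

3  (C1, C2, I1 all integral)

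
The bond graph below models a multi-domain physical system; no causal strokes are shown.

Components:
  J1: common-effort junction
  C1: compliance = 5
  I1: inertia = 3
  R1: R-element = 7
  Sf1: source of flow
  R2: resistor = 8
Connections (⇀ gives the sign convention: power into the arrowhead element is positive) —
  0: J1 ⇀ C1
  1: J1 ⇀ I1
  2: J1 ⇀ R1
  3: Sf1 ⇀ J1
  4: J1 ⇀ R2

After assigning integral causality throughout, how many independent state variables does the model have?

bond 3 →Sf1  (source Sf1 imposes f)
bond 0 →J1  (C1 outputs effort q/C1)
bond 1 →I1  (J1 effort already set via bond 0)
bond 2 →R1  (common-e at J1 fixed by 0)
bond 4 →R2  (J1: bond 0 brought effort, rest push out)

2  (C1, I1 all integral)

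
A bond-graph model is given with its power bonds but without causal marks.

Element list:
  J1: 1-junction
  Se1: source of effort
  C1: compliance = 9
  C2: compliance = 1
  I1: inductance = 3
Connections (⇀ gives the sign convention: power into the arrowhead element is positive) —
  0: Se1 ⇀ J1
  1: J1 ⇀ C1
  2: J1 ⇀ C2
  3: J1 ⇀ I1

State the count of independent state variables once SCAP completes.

3  (C1, C2, I1 all integral)

bond 0 stroke at J1  (source Se1 imposes e)
bond 1 stroke at J1  (prefer integral on C1)
bond 2 stroke at J1  (prefer integral on C2)
bond 3 stroke at I1  (J1 needs exactly one f-in)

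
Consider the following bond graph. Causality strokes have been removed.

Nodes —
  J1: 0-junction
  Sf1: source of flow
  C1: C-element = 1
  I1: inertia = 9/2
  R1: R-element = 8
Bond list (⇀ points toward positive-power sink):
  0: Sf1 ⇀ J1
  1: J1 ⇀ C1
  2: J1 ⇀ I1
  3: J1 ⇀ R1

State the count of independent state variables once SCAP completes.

2  (C1, I1 all integral)

b0 stroke at Sf1  (Sf1 fixes flow; stroke at Sf1)
b1 stroke at J1  (C1: C, integral causality)
b2 stroke at I1  (J1: bond 1 brought effort, rest push out)
b3 stroke at R1  (0-jn J1 has e-setter on 1)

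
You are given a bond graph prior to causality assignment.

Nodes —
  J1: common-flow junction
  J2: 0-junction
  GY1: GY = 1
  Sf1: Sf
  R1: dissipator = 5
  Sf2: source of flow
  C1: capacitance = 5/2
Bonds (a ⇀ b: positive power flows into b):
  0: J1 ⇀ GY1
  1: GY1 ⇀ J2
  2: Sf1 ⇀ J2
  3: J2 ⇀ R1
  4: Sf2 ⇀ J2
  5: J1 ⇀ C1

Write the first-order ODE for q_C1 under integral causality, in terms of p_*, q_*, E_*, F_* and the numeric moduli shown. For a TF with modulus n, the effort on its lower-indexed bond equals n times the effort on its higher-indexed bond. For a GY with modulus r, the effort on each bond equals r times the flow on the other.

β2 stroke at Sf1  (Sf1 (Sf) sets flow on bond)
β4 stroke at Sf2  (Sf2 (Sf) sets flow on bond)
β5 stroke at J1  (C1 integral (e out))
β0 stroke at GY1  (J1 needs exactly one f-in)
β1 stroke at GY1  (through GY1, causality inverts; strokes same side of GY1)
β3 stroke at J2  (J2 needs exactly one e-in)

dq_C1/dt = 5*F_Sf1 + 5*F_Sf2 - 2*q_C1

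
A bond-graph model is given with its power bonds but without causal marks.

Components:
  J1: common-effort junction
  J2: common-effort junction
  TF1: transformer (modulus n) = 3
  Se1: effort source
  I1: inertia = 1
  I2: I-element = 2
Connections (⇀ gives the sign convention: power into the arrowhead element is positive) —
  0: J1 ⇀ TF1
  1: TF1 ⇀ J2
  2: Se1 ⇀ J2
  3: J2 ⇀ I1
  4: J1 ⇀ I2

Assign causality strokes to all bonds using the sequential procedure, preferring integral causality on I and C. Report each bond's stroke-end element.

β0 stroke→J1
β1 stroke→TF1
β2 stroke→J2
β3 stroke→I1
β4 stroke→I2

b2 →J2  (source Se1 imposes e)
b1 →TF1  (common-e at J2 fixed by 2)
b3 →I1  (0-jn J2 has e-setter on 2)
b0 →J1  (through TF1, causality passes straight; one stroke at TF1)
b4 →I2  (common-e at J1 fixed by 0)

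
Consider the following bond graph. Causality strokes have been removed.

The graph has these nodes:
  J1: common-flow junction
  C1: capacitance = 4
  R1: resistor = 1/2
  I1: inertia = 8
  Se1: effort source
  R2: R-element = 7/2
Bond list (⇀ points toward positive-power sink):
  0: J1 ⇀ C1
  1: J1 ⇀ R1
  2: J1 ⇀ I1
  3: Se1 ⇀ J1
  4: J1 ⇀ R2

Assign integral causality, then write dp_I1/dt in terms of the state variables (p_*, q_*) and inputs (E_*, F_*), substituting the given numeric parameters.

β3 stroke→J1  (source Se1 imposes e)
β0 stroke→J1  (C1: C, integral causality)
β2 stroke→I1  (I1: I, integral causality)
β1 stroke→J1  (common-f at J1 fixed by 2)
β4 stroke→J1  (J1 flow already set via bond 2)

dp_I1/dt = E_Se1 - p_I1/2 - q_C1/4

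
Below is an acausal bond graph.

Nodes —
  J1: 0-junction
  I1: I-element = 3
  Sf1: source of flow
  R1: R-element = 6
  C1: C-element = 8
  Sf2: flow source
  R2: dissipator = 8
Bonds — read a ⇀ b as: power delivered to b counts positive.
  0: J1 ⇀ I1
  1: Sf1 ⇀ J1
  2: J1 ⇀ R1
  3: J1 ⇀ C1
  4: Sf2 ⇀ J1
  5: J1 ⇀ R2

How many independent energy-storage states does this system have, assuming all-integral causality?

2  (C1, I1 all integral)

bond 1 |Sf1  (Sf1 (Sf) sets flow on bond)
bond 4 |Sf2  (source Sf2 imposes f)
bond 0 |I1  (I1: I, integral causality)
bond 3 |J1  (C1 integral (e out))
bond 2 |R1  (common-e at J1 fixed by 3)
bond 5 |R2  (J1: bond 3 brought effort, rest push out)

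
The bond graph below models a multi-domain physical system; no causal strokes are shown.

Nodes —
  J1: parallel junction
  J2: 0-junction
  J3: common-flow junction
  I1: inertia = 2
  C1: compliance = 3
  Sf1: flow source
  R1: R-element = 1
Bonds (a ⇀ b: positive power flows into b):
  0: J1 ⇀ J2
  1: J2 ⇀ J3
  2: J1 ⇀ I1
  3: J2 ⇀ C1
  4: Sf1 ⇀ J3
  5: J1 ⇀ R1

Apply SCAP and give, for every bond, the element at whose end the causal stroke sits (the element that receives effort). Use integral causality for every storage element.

β0 stroke→J1
β1 stroke→J3
β2 stroke→I1
β3 stroke→J2
β4 stroke→Sf1
β5 stroke→R1

β4 stroke→Sf1  (source Sf1 imposes f)
β1 stroke→J3  (J3 flow already set via bond 4)
β2 stroke→I1  (prefer integral on I1)
β3 stroke→J2  (C1 integral (e out))
β0 stroke→J1  (common-e at J2 fixed by 3)
β5 stroke→R1  (J1: bond 0 brought effort, rest push out)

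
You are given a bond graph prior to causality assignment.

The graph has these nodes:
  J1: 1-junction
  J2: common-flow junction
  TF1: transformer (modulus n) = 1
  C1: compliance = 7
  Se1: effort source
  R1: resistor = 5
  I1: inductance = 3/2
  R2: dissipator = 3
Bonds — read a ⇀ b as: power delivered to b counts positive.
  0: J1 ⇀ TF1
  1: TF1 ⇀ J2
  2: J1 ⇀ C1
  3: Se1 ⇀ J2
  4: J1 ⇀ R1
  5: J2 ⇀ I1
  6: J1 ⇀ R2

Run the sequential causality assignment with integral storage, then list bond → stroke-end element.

bond 0 →TF1
bond 1 →J2
bond 2 →J1
bond 3 →J2
bond 4 →J1
bond 5 →I1
bond 6 →J1

#3 stroke at J2  (Se1: effort source, stroke at far end)
#2 stroke at J1  (C1: C, integral causality)
#5 stroke at I1  (I1: I, integral causality)
#1 stroke at J2  (1-jn J2 has f-setter on 5)
#0 stroke at TF1  (TF1: transformer flips bond 1)
#4 stroke at J1  (J1 flow already set via bond 0)
#6 stroke at J1  (J1 flow already set via bond 0)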